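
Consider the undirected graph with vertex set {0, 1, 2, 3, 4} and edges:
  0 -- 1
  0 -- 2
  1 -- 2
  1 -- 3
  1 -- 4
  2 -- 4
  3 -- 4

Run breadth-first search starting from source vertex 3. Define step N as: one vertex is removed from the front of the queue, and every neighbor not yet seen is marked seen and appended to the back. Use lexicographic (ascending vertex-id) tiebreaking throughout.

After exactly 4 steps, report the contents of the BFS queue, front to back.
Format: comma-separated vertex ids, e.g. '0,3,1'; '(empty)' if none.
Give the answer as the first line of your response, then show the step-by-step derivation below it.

2

step 1: dequeue 3; queue=[1,4]; order=3
step 2: dequeue 1; queue=[4,0,2]; order=3,1
step 3: dequeue 4; queue=[0,2]; order=3,1,4
step 4: dequeue 0; queue=[2]; order=3,1,4,0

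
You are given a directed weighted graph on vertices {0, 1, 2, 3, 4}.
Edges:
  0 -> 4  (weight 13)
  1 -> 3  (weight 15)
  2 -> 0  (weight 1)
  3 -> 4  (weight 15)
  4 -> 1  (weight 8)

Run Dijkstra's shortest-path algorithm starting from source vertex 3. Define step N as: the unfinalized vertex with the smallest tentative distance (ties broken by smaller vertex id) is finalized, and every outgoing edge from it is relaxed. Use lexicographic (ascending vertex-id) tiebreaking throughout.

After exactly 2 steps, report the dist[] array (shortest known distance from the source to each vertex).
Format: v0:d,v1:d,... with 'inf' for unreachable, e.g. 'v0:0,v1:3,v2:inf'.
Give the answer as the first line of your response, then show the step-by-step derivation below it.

v0:inf,v1:23,v2:inf,v3:0,v4:15

step 1: dist = v0:inf,v1:inf,v2:inf,v3:0,v4:15
step 2: dist = v0:inf,v1:23,v2:inf,v3:0,v4:15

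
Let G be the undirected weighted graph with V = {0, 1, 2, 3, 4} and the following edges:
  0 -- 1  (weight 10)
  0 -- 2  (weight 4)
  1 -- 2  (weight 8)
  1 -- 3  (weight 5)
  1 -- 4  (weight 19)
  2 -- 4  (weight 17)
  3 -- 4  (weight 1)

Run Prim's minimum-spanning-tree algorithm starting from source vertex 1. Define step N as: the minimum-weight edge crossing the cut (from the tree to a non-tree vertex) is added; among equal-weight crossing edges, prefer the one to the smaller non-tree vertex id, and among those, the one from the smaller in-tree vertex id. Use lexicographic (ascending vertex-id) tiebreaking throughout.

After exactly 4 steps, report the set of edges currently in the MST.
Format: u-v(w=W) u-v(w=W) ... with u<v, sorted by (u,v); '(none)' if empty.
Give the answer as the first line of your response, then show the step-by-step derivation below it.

0-2(w=4) 1-2(w=8) 1-3(w=5) 3-4(w=1)

step 1: add edge 1-3 (w=5); MST = {1-3(w=5)}
step 2: add edge 3-4 (w=1); MST = {1-3(w=5) 3-4(w=1)}
step 3: add edge 1-2 (w=8); MST = {1-2(w=8) 1-3(w=5) 3-4(w=1)}
step 4: add edge 0-2 (w=4); MST = {0-2(w=4) 1-2(w=8) 1-3(w=5) 3-4(w=1)}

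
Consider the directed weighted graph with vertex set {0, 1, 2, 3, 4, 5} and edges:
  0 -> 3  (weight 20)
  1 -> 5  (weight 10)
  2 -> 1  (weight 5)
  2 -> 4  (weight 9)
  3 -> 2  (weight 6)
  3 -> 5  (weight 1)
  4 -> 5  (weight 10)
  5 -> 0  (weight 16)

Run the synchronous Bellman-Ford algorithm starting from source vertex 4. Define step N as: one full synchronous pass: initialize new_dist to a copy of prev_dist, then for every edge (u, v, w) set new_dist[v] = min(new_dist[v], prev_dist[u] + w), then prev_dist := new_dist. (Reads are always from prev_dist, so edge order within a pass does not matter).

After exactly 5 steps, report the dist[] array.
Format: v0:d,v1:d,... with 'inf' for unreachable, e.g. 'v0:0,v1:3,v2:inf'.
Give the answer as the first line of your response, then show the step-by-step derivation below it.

v0:26,v1:57,v2:52,v3:46,v4:0,v5:10

step 1: dist = v0:inf,v1:inf,v2:inf,v3:inf,v4:0,v5:10
step 2: dist = v0:26,v1:inf,v2:inf,v3:inf,v4:0,v5:10
step 3: dist = v0:26,v1:inf,v2:inf,v3:46,v4:0,v5:10
step 4: dist = v0:26,v1:inf,v2:52,v3:46,v4:0,v5:10
step 5: dist = v0:26,v1:57,v2:52,v3:46,v4:0,v5:10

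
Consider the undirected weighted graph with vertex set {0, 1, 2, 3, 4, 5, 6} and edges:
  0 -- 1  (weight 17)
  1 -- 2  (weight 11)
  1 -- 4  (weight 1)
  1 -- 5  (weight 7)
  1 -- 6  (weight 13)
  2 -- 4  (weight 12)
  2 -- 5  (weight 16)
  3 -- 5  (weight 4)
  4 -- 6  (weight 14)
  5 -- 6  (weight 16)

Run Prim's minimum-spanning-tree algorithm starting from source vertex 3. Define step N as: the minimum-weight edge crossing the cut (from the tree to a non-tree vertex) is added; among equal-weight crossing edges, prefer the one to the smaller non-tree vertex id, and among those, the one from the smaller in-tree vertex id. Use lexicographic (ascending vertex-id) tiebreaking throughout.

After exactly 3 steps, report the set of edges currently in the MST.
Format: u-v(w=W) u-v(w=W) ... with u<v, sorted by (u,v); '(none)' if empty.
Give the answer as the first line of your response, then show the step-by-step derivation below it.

1-4(w=1) 1-5(w=7) 3-5(w=4)

step 1: add edge 3-5 (w=4); MST = {3-5(w=4)}
step 2: add edge 1-5 (w=7); MST = {1-5(w=7) 3-5(w=4)}
step 3: add edge 1-4 (w=1); MST = {1-4(w=1) 1-5(w=7) 3-5(w=4)}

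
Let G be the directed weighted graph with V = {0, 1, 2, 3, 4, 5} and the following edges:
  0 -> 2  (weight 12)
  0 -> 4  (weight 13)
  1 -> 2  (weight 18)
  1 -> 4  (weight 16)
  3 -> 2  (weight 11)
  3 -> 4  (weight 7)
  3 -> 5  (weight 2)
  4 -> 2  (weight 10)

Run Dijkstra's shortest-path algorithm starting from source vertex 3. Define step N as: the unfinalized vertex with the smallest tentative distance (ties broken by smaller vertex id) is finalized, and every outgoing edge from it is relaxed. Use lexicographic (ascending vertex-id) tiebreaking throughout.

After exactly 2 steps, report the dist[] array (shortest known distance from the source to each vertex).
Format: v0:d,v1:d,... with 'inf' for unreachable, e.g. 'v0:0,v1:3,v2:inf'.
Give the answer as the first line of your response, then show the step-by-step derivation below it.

v0:inf,v1:inf,v2:11,v3:0,v4:7,v5:2

step 1: dist = v0:inf,v1:inf,v2:11,v3:0,v4:7,v5:2
step 2: dist = v0:inf,v1:inf,v2:11,v3:0,v4:7,v5:2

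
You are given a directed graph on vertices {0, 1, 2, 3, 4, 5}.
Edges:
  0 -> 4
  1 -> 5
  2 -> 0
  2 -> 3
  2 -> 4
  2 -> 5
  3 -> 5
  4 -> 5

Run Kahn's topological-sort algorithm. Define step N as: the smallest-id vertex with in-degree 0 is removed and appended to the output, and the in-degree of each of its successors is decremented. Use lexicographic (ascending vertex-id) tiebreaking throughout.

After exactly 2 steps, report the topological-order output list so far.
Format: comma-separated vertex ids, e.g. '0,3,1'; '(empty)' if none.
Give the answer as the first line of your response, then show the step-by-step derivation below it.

1,2

step 1: output 1; order=[1]; indeg=(1,0,0,1,2,3)
step 2: output 2; order=[1,2]; indeg=(0,0,0,0,1,2)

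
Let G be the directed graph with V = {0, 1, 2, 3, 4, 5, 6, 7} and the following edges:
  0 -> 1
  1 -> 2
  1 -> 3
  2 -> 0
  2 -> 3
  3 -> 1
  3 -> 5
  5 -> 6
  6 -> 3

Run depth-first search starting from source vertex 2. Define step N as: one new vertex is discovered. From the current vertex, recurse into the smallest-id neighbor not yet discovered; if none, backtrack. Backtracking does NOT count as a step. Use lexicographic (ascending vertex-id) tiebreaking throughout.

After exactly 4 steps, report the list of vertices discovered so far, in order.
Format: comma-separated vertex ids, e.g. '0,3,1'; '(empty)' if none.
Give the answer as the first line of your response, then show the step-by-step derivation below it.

2,0,1,3

step 1: discover 2; path=2; order=2
step 2: discover 0; path=2>0; order=2,0
step 3: discover 1; path=2>0>1; order=2,0,1
step 4: discover 3; path=2>0>1>3; order=2,0,1,3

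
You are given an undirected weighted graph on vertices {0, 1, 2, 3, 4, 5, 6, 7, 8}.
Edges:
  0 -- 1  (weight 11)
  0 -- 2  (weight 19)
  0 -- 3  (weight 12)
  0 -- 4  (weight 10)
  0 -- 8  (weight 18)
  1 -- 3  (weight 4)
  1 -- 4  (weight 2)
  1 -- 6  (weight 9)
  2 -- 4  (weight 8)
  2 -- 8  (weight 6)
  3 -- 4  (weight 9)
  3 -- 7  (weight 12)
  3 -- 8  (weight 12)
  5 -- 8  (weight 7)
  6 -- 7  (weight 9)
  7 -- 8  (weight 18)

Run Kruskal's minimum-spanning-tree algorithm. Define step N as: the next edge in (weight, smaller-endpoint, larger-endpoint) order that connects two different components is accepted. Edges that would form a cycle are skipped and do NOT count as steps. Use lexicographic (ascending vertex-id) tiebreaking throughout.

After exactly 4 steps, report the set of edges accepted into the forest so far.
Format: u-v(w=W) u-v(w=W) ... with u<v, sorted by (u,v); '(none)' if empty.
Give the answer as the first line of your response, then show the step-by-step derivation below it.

1-3(w=4) 1-4(w=2) 2-8(w=6) 5-8(w=7)

step 1: add edge 1-4 (w=2); MST = {1-4(w=2)}
step 2: add edge 1-3 (w=4); MST = {1-3(w=4) 1-4(w=2)}
step 3: add edge 2-8 (w=6); MST = {1-3(w=4) 1-4(w=2) 2-8(w=6)}
step 4: add edge 5-8 (w=7); MST = {1-3(w=4) 1-4(w=2) 2-8(w=6) 5-8(w=7)}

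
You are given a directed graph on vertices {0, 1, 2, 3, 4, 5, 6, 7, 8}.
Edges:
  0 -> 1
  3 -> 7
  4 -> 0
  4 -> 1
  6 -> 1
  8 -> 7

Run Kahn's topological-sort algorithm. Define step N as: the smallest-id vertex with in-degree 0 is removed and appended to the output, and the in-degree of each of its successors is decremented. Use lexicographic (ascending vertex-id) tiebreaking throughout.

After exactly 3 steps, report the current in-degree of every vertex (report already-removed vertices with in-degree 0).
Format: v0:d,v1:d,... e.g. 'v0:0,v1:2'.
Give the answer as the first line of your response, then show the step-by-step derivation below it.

v0:0,v1:2,v2:0,v3:0,v4:0,v5:0,v6:0,v7:1,v8:0

step 1: output 2; order=[2]; indeg=(1,3,0,0,0,0,0,2,0)
step 2: output 3; order=[2,3]; indeg=(1,3,0,0,0,0,0,1,0)
step 3: output 4; order=[2,3,4]; indeg=(0,2,0,0,0,0,0,1,0)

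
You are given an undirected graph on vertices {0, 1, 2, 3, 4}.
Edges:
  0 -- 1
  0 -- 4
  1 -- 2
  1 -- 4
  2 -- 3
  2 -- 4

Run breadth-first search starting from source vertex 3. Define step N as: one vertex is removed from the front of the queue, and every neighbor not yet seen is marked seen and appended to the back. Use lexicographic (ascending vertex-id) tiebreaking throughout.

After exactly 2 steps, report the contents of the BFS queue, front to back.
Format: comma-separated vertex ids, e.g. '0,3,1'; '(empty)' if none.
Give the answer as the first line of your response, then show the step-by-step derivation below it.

1,4

step 1: dequeue 3; queue=[2]; order=3
step 2: dequeue 2; queue=[1,4]; order=3,2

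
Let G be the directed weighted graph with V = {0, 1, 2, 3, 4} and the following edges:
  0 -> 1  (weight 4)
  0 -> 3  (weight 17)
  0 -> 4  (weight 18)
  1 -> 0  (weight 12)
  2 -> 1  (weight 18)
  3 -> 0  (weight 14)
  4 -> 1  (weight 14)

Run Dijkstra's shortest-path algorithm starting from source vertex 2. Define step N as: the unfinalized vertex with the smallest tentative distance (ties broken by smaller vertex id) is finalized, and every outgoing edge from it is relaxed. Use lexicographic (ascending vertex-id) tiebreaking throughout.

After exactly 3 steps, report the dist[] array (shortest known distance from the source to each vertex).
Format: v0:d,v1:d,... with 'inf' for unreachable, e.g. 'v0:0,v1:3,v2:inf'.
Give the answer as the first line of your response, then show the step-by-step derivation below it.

v0:30,v1:18,v2:0,v3:47,v4:48

step 1: dist = v0:inf,v1:18,v2:0,v3:inf,v4:inf
step 2: dist = v0:30,v1:18,v2:0,v3:inf,v4:inf
step 3: dist = v0:30,v1:18,v2:0,v3:47,v4:48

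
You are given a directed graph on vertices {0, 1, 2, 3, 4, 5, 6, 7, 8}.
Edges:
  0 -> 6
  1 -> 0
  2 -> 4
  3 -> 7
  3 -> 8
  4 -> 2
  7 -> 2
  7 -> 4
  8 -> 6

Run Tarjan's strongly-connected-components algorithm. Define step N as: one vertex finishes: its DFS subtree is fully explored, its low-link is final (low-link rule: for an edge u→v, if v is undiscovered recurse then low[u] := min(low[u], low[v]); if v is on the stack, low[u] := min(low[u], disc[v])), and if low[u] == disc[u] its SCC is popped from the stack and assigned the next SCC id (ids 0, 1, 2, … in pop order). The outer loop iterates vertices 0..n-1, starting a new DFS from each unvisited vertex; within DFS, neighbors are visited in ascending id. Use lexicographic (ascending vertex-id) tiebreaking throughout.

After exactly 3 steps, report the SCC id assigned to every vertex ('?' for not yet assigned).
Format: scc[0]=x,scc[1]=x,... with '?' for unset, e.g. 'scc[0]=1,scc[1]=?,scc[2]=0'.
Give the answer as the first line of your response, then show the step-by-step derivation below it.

scc[0]=1,scc[1]=2,scc[2]=?,scc[3]=?,scc[4]=?,scc[5]=?,scc[6]=0,scc[7]=?,scc[8]=?

step 1: low=(low[0]=0,low[1]=?,low[2]=?,low[3]=?,low[4]=?,low[5]=?,low[6]=1,low[7]=?,low[8]=?); scc=(scc[0]=?,scc[1]=?,scc[2]=?,scc[3]=?,scc[4]=?,scc[5]=?,scc[6]=0,scc[7]=?,scc[8]=?)
step 2: low=(low[0]=0,low[1]=?,low[2]=?,low[3]=?,low[4]=?,low[5]=?,low[6]=1,low[7]=?,low[8]=?); scc=(scc[0]=1,scc[1]=?,scc[2]=?,scc[3]=?,scc[4]=?,scc[5]=?,scc[6]=0,scc[7]=?,scc[8]=?)
step 3: low=(low[0]=0,low[1]=2,low[2]=?,low[3]=?,low[4]=?,low[5]=?,low[6]=1,low[7]=?,low[8]=?); scc=(scc[0]=1,scc[1]=2,scc[2]=?,scc[3]=?,scc[4]=?,scc[5]=?,scc[6]=0,scc[7]=?,scc[8]=?)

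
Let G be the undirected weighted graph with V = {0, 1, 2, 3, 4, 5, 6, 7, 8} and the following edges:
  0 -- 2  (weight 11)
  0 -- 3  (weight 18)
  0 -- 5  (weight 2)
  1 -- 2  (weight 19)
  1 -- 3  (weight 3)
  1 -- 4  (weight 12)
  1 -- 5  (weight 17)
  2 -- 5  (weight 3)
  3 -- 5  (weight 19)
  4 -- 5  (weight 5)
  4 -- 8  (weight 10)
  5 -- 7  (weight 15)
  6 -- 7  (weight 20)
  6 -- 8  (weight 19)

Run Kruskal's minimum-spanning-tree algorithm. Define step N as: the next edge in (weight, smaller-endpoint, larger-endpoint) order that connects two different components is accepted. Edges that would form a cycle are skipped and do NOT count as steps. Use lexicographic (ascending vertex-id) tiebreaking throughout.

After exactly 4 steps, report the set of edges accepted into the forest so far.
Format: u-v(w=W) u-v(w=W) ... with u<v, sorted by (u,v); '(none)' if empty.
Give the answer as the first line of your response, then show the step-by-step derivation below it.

0-5(w=2) 1-3(w=3) 2-5(w=3) 4-5(w=5)

step 1: add edge 0-5 (w=2); MST = {0-5(w=2)}
step 2: add edge 1-3 (w=3); MST = {0-5(w=2) 1-3(w=3)}
step 3: add edge 2-5 (w=3); MST = {0-5(w=2) 1-3(w=3) 2-5(w=3)}
step 4: add edge 4-5 (w=5); MST = {0-5(w=2) 1-3(w=3) 2-5(w=3) 4-5(w=5)}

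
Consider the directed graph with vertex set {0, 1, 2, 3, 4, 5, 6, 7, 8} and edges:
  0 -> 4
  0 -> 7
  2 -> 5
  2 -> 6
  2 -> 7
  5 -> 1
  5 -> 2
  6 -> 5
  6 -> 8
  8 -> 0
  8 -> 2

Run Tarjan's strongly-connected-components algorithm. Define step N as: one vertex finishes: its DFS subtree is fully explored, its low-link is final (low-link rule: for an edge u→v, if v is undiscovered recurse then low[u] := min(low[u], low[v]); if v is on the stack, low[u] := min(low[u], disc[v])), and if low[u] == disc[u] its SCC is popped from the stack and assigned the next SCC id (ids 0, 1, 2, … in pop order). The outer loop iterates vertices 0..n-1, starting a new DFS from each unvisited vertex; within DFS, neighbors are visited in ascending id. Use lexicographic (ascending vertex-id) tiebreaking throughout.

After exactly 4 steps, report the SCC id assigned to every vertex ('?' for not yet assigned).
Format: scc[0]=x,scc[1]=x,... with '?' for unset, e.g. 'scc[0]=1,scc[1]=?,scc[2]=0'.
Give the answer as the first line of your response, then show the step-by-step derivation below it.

scc[0]=2,scc[1]=3,scc[2]=?,scc[3]=?,scc[4]=0,scc[5]=?,scc[6]=?,scc[7]=1,scc[8]=?

step 1: low=(low[0]=0,low[1]=?,low[2]=?,low[3]=?,low[4]=1,low[5]=?,low[6]=?,low[7]=?,low[8]=?); scc=(scc[0]=?,scc[1]=?,scc[2]=?,scc[3]=?,scc[4]=0,scc[5]=?,scc[6]=?,scc[7]=?,scc[8]=?)
step 2: low=(low[0]=0,low[1]=?,low[2]=?,low[3]=?,low[4]=1,low[5]=?,low[6]=?,low[7]=2,low[8]=?); scc=(scc[0]=?,scc[1]=?,scc[2]=?,scc[3]=?,scc[4]=0,scc[5]=?,scc[6]=?,scc[7]=1,scc[8]=?)
step 3: low=(low[0]=0,low[1]=?,low[2]=?,low[3]=?,low[4]=1,low[5]=?,low[6]=?,low[7]=2,low[8]=?); scc=(scc[0]=2,scc[1]=?,scc[2]=?,scc[3]=?,scc[4]=0,scc[5]=?,scc[6]=?,scc[7]=1,scc[8]=?)
step 4: low=(low[0]=0,low[1]=3,low[2]=?,low[3]=?,low[4]=1,low[5]=?,low[6]=?,low[7]=2,low[8]=?); scc=(scc[0]=2,scc[1]=3,scc[2]=?,scc[3]=?,scc[4]=0,scc[5]=?,scc[6]=?,scc[7]=1,scc[8]=?)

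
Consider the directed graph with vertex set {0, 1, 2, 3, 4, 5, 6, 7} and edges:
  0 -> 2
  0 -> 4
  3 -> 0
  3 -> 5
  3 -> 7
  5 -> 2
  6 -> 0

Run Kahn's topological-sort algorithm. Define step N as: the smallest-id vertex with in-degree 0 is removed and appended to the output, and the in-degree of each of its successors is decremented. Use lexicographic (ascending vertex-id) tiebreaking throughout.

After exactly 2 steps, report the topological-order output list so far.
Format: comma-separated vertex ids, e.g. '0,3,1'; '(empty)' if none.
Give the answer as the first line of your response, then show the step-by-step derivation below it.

1,3

step 1: output 1; order=[1]; indeg=(2,0,2,0,1,1,0,1)
step 2: output 3; order=[1,3]; indeg=(1,0,2,0,1,0,0,0)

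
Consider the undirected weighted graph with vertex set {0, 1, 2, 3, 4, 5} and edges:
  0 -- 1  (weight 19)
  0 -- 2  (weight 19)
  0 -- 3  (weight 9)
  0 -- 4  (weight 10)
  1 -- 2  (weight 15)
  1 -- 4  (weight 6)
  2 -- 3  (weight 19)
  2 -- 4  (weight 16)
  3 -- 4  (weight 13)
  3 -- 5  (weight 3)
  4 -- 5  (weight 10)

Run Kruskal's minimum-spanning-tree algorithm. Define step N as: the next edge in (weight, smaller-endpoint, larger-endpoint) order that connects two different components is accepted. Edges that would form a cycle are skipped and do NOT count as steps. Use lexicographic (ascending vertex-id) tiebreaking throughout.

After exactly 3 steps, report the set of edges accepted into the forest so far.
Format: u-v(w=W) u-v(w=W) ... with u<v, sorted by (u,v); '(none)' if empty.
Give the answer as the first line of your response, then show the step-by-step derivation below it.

0-3(w=9) 1-4(w=6) 3-5(w=3)

step 1: add edge 3-5 (w=3); MST = {3-5(w=3)}
step 2: add edge 1-4 (w=6); MST = {1-4(w=6) 3-5(w=3)}
step 3: add edge 0-3 (w=9); MST = {0-3(w=9) 1-4(w=6) 3-5(w=3)}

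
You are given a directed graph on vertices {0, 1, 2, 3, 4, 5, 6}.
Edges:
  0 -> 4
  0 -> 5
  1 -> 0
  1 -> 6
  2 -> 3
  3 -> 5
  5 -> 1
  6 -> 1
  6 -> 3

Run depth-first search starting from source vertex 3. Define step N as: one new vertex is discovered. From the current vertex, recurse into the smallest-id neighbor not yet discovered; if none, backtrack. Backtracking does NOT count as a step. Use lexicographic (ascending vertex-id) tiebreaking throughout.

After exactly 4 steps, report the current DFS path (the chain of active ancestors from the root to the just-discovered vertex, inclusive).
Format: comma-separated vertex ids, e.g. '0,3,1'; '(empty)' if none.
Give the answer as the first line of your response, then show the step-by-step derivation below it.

3,5,1,0

step 1: discover 3; path=3; order=3
step 2: discover 5; path=3>5; order=3,5
step 3: discover 1; path=3>5>1; order=3,5,1
step 4: discover 0; path=3>5>1>0; order=3,5,1,0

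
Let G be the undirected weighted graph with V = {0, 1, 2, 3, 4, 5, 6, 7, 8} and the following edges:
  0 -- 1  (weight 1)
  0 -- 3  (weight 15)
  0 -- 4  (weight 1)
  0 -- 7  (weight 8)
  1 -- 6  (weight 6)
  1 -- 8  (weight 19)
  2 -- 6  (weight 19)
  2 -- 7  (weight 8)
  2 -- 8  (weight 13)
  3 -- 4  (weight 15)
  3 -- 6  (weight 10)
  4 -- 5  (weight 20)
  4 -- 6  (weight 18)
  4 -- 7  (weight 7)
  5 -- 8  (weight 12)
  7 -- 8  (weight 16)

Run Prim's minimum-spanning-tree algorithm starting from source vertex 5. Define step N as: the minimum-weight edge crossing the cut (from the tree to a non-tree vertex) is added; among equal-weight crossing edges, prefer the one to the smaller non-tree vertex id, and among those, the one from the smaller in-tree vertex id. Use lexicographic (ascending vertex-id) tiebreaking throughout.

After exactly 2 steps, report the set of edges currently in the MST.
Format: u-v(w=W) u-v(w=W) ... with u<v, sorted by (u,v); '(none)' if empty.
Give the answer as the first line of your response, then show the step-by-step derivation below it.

2-8(w=13) 5-8(w=12)

step 1: add edge 5-8 (w=12); MST = {5-8(w=12)}
step 2: add edge 2-8 (w=13); MST = {2-8(w=13) 5-8(w=12)}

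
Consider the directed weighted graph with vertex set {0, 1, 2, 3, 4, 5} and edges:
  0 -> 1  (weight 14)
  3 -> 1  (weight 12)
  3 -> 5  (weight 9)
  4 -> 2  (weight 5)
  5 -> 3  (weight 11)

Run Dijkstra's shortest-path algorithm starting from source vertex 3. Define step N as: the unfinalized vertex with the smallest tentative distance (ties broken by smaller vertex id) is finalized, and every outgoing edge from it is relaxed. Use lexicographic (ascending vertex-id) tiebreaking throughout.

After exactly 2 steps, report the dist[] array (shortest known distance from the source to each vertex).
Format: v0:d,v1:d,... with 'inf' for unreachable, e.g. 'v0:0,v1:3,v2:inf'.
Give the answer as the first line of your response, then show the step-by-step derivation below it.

v0:inf,v1:12,v2:inf,v3:0,v4:inf,v5:9

step 1: dist = v0:inf,v1:12,v2:inf,v3:0,v4:inf,v5:9
step 2: dist = v0:inf,v1:12,v2:inf,v3:0,v4:inf,v5:9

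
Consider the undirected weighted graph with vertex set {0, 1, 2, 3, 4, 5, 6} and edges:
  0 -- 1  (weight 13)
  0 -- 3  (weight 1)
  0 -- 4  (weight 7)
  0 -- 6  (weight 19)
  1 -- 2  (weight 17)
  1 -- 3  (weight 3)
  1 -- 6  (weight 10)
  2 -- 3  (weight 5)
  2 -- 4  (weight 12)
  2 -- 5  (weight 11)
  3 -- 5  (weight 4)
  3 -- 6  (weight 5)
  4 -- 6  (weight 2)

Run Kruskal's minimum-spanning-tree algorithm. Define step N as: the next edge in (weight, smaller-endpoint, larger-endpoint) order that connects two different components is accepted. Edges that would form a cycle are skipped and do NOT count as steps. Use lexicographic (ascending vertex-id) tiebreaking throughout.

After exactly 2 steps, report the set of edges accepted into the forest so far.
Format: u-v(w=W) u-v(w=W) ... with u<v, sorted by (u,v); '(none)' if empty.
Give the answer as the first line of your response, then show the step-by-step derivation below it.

0-3(w=1) 4-6(w=2)

step 1: add edge 0-3 (w=1); MST = {0-3(w=1)}
step 2: add edge 4-6 (w=2); MST = {0-3(w=1) 4-6(w=2)}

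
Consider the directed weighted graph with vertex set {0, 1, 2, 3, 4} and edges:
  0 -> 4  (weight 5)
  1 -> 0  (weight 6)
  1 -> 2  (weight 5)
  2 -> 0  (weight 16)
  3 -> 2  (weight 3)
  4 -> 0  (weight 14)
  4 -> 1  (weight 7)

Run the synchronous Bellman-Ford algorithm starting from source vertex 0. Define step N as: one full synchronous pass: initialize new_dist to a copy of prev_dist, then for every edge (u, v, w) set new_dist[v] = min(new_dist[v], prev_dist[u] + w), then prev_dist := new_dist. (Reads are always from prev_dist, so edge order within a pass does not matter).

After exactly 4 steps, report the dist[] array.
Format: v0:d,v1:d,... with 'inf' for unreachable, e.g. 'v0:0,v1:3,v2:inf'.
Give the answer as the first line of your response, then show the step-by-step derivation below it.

v0:0,v1:12,v2:17,v3:inf,v4:5

step 1: dist = v0:0,v1:inf,v2:inf,v3:inf,v4:5
step 2: dist = v0:0,v1:12,v2:inf,v3:inf,v4:5
step 3: dist = v0:0,v1:12,v2:17,v3:inf,v4:5
step 4: dist = v0:0,v1:12,v2:17,v3:inf,v4:5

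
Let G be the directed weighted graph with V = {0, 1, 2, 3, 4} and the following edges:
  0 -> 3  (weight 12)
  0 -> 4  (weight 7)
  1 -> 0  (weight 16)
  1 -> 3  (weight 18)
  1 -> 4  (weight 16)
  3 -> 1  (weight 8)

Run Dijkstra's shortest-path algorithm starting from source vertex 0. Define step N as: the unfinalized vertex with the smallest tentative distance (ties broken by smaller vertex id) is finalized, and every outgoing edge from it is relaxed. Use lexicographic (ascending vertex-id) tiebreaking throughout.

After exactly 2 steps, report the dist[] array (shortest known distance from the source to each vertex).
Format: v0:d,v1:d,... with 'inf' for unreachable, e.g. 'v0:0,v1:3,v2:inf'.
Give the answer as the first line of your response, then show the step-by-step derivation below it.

v0:0,v1:inf,v2:inf,v3:12,v4:7

step 1: dist = v0:0,v1:inf,v2:inf,v3:12,v4:7
step 2: dist = v0:0,v1:inf,v2:inf,v3:12,v4:7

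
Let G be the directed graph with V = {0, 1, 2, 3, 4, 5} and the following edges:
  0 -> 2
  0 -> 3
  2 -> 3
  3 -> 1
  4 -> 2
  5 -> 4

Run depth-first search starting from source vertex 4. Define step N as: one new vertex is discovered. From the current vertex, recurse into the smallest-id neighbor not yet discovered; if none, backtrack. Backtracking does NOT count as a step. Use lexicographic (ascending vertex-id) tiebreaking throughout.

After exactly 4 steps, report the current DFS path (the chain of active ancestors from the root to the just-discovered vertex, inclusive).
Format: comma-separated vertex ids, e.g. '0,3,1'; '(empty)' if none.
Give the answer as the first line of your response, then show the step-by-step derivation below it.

4,2,3,1

step 1: discover 4; path=4; order=4
step 2: discover 2; path=4>2; order=4,2
step 3: discover 3; path=4>2>3; order=4,2,3
step 4: discover 1; path=4>2>3>1; order=4,2,3,1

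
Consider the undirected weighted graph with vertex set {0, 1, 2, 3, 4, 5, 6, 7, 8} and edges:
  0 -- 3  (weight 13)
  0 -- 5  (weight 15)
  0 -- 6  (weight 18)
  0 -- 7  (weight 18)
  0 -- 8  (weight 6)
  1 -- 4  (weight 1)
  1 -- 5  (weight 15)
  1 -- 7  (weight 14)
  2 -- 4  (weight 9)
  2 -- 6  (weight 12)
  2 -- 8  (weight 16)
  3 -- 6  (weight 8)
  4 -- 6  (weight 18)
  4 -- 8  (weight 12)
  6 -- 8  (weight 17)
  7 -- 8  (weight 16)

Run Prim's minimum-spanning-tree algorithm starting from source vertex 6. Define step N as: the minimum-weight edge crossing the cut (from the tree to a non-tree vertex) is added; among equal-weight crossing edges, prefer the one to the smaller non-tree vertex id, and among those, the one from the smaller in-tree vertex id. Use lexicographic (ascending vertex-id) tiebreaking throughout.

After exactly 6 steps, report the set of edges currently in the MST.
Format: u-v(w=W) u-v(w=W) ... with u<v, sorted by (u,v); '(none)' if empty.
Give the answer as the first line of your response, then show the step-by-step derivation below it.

0-8(w=6) 1-4(w=1) 2-4(w=9) 2-6(w=12) 3-6(w=8) 4-8(w=12)

step 1: add edge 3-6 (w=8); MST = {3-6(w=8)}
step 2: add edge 2-6 (w=12); MST = {2-6(w=12) 3-6(w=8)}
step 3: add edge 2-4 (w=9); MST = {2-4(w=9) 2-6(w=12) 3-6(w=8)}
step 4: add edge 1-4 (w=1); MST = {1-4(w=1) 2-4(w=9) 2-6(w=12) 3-6(w=8)}
step 5: add edge 4-8 (w=12); MST = {1-4(w=1) 2-4(w=9) 2-6(w=12) 3-6(w=8) 4-8(w=12)}
step 6: add edge 0-8 (w=6); MST = {0-8(w=6) 1-4(w=1) 2-4(w=9) 2-6(w=12) 3-6(w=8) 4-8(w=12)}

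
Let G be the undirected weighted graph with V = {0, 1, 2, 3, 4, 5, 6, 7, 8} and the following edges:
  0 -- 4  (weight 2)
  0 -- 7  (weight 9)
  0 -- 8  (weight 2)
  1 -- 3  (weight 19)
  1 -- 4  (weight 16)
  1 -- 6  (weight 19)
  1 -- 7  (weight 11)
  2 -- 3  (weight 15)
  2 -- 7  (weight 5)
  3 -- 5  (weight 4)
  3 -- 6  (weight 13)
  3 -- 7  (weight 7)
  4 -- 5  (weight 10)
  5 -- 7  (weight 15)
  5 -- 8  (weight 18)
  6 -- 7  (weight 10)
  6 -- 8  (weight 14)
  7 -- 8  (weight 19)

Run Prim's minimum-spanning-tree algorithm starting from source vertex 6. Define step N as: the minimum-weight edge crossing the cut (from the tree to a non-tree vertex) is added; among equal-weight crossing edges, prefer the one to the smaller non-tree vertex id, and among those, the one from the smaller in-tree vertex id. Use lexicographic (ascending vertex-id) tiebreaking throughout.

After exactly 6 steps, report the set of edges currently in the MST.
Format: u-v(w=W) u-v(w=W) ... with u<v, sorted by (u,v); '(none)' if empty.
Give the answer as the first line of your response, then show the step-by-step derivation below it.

0-4(w=2) 0-7(w=9) 2-7(w=5) 3-5(w=4) 3-7(w=7) 6-7(w=10)

step 1: add edge 6-7 (w=10); MST = {6-7(w=10)}
step 2: add edge 2-7 (w=5); MST = {2-7(w=5) 6-7(w=10)}
step 3: add edge 3-7 (w=7); MST = {2-7(w=5) 3-7(w=7) 6-7(w=10)}
step 4: add edge 3-5 (w=4); MST = {2-7(w=5) 3-5(w=4) 3-7(w=7) 6-7(w=10)}
step 5: add edge 0-7 (w=9); MST = {0-7(w=9) 2-7(w=5) 3-5(w=4) 3-7(w=7) 6-7(w=10)}
step 6: add edge 0-4 (w=2); MST = {0-4(w=2) 0-7(w=9) 2-7(w=5) 3-5(w=4) 3-7(w=7) 6-7(w=10)}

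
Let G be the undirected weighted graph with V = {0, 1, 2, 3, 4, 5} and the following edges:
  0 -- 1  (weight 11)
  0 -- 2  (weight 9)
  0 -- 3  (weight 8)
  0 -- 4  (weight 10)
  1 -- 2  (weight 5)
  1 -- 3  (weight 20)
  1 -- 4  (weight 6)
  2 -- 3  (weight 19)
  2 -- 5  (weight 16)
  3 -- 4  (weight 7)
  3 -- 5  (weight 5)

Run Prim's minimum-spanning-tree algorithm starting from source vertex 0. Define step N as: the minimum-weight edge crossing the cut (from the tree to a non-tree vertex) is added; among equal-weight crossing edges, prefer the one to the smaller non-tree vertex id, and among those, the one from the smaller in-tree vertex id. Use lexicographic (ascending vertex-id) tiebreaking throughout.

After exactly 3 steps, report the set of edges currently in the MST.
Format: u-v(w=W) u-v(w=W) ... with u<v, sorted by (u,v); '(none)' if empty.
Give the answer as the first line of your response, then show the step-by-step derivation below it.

0-3(w=8) 3-4(w=7) 3-5(w=5)

step 1: add edge 0-3 (w=8); MST = {0-3(w=8)}
step 2: add edge 3-5 (w=5); MST = {0-3(w=8) 3-5(w=5)}
step 3: add edge 3-4 (w=7); MST = {0-3(w=8) 3-4(w=7) 3-5(w=5)}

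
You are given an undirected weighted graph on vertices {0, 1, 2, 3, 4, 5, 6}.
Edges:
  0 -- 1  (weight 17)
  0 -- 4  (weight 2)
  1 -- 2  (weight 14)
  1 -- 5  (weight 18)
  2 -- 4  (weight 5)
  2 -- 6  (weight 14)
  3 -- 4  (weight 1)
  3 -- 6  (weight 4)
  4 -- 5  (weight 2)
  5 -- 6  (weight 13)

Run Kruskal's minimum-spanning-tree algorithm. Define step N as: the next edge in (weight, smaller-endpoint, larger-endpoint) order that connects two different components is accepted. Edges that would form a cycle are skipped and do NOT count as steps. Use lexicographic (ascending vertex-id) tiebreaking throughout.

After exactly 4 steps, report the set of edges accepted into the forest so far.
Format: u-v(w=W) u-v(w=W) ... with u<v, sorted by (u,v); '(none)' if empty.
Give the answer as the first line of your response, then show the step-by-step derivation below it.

0-4(w=2) 3-4(w=1) 3-6(w=4) 4-5(w=2)

step 1: add edge 3-4 (w=1); MST = {3-4(w=1)}
step 2: add edge 0-4 (w=2); MST = {0-4(w=2) 3-4(w=1)}
step 3: add edge 4-5 (w=2); MST = {0-4(w=2) 3-4(w=1) 4-5(w=2)}
step 4: add edge 3-6 (w=4); MST = {0-4(w=2) 3-4(w=1) 3-6(w=4) 4-5(w=2)}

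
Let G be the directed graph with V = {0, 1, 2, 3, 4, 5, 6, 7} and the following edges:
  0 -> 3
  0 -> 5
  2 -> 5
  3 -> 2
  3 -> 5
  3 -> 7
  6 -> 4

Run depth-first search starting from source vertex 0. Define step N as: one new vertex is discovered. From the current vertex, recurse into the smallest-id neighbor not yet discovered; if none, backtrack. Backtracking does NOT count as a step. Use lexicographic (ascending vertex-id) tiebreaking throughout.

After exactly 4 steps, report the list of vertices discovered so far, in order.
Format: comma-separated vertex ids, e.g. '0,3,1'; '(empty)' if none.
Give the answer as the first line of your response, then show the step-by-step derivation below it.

0,3,2,5

step 1: discover 0; path=0; order=0
step 2: discover 3; path=0>3; order=0,3
step 3: discover 2; path=0>3>2; order=0,3,2
step 4: discover 5; path=0>3>2>5; order=0,3,2,5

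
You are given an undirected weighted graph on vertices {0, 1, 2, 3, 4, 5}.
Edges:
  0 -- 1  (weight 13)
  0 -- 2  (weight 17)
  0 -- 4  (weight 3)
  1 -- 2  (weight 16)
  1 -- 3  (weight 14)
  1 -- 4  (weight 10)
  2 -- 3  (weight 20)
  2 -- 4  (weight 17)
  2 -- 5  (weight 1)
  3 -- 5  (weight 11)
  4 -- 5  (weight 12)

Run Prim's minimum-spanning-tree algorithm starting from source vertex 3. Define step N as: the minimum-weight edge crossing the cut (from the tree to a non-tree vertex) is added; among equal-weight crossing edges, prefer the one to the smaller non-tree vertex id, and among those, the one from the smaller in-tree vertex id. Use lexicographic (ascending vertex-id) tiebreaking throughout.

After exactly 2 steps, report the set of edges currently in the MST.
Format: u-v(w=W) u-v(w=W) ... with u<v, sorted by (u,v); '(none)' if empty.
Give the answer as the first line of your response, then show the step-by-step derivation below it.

2-5(w=1) 3-5(w=11)

step 1: add edge 3-5 (w=11); MST = {3-5(w=11)}
step 2: add edge 2-5 (w=1); MST = {2-5(w=1) 3-5(w=11)}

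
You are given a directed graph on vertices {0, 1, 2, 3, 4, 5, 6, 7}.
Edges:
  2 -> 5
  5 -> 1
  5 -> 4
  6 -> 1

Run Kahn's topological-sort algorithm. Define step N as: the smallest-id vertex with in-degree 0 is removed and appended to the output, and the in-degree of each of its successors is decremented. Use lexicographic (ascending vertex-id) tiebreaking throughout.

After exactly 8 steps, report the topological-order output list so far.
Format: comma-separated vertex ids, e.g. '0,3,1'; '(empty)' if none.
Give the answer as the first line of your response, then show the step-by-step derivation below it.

0,2,3,5,4,6,1,7

step 1: output 0; order=[0]; indeg=(0,2,0,0,1,1,0,0)
step 2: output 2; order=[0,2]; indeg=(0,2,0,0,1,0,0,0)
step 3: output 3; order=[0,2,3]; indeg=(0,2,0,0,1,0,0,0)
step 4: output 5; order=[0,2,3,5]; indeg=(0,1,0,0,0,0,0,0)
step 5: output 4; order=[0,2,3,5,4]; indeg=(0,1,0,0,0,0,0,0)
step 6: output 6; order=[0,2,3,5,4,6]; indeg=(0,0,0,0,0,0,0,0)
step 7: output 1; order=[0,2,3,5,4,6,1]; indeg=(0,0,0,0,0,0,0,0)
step 8: output 7; order=[0,2,3,5,4,6,1,7]; indeg=(0,0,0,0,0,0,0,0)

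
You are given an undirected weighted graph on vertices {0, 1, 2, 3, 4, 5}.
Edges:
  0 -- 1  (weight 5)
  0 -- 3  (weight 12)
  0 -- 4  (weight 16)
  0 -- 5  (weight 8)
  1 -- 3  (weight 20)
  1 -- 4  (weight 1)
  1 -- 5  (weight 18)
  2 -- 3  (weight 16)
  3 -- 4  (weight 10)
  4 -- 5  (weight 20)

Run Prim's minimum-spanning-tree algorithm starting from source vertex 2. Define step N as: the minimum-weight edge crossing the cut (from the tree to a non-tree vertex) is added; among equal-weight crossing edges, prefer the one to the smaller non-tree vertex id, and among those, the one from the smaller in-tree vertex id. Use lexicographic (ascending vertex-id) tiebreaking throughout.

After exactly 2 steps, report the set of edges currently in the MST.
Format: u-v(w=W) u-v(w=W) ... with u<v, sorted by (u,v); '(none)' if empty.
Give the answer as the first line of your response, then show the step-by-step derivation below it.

2-3(w=16) 3-4(w=10)

step 1: add edge 2-3 (w=16); MST = {2-3(w=16)}
step 2: add edge 3-4 (w=10); MST = {2-3(w=16) 3-4(w=10)}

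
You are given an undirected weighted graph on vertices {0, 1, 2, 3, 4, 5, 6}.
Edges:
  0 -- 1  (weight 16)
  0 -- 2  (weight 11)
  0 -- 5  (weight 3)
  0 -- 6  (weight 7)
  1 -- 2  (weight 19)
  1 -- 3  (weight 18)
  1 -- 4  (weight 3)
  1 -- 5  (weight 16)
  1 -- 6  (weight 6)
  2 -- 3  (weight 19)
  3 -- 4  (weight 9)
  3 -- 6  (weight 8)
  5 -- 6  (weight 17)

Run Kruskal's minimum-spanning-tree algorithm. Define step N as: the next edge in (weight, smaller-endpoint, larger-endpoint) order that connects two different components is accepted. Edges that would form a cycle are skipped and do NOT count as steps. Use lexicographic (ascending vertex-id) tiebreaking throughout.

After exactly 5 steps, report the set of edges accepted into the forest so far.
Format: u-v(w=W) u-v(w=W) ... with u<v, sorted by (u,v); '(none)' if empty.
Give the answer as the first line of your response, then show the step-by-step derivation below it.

0-5(w=3) 0-6(w=7) 1-4(w=3) 1-6(w=6) 3-6(w=8)

step 1: add edge 0-5 (w=3); MST = {0-5(w=3)}
step 2: add edge 1-4 (w=3); MST = {0-5(w=3) 1-4(w=3)}
step 3: add edge 1-6 (w=6); MST = {0-5(w=3) 1-4(w=3) 1-6(w=6)}
step 4: add edge 0-6 (w=7); MST = {0-5(w=3) 0-6(w=7) 1-4(w=3) 1-6(w=6)}
step 5: add edge 3-6 (w=8); MST = {0-5(w=3) 0-6(w=7) 1-4(w=3) 1-6(w=6) 3-6(w=8)}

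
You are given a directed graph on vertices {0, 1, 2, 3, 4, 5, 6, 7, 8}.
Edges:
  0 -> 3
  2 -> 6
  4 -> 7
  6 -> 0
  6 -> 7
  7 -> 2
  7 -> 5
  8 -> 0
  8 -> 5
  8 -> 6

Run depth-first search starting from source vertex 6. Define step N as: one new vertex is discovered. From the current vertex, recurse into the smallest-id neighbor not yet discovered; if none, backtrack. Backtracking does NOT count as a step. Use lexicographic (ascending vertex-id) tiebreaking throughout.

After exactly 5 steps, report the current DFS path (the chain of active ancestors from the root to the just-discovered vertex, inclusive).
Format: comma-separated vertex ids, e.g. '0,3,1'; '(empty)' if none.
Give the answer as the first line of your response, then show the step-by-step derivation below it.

6,7,2

step 1: discover 6; path=6; order=6
step 2: discover 0; path=6>0; order=6,0
step 3: discover 3; path=6>0>3; order=6,0,3
step 4: discover 7; path=6>7; order=6,0,3,7
step 5: discover 2; path=6>7>2; order=6,0,3,7,2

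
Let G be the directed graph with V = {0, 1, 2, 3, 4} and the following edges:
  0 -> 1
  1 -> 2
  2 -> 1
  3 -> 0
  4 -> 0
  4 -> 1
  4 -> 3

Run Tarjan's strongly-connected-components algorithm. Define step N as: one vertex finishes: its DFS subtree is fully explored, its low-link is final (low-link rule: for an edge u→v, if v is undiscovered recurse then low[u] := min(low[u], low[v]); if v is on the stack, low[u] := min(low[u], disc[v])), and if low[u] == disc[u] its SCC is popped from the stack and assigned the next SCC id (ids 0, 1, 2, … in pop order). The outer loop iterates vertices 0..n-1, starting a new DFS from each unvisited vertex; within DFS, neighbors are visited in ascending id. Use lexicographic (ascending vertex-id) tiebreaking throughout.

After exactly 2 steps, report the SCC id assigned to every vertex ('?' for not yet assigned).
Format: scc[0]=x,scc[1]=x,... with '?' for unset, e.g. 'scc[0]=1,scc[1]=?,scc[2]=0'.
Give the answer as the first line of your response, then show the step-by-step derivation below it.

scc[0]=?,scc[1]=0,scc[2]=0,scc[3]=?,scc[4]=?

step 1: low=(low[0]=0,low[1]=1,low[2]=1,low[3]=?,low[4]=?); scc=(scc[0]=?,scc[1]=?,scc[2]=?,scc[3]=?,scc[4]=?)
step 2: low=(low[0]=0,low[1]=1,low[2]=1,low[3]=?,low[4]=?); scc=(scc[0]=?,scc[1]=0,scc[2]=0,scc[3]=?,scc[4]=?)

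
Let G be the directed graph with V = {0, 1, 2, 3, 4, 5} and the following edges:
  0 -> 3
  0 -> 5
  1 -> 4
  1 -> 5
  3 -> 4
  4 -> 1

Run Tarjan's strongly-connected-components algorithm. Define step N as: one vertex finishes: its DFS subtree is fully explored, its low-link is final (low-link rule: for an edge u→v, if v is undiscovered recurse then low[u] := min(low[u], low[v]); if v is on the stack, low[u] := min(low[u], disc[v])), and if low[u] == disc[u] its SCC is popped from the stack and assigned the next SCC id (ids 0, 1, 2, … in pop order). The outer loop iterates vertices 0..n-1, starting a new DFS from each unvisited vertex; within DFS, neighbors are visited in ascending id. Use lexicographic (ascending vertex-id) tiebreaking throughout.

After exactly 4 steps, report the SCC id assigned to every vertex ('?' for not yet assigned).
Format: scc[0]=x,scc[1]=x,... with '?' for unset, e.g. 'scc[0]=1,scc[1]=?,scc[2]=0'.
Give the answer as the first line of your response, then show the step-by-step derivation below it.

scc[0]=?,scc[1]=1,scc[2]=?,scc[3]=2,scc[4]=1,scc[5]=0

step 1: low=(low[0]=0,low[1]=2,low[2]=?,low[3]=1,low[4]=2,low[5]=4); scc=(scc[0]=?,scc[1]=?,scc[2]=?,scc[3]=?,scc[4]=?,scc[5]=0)
step 2: low=(low[0]=0,low[1]=2,low[2]=?,low[3]=1,low[4]=2,low[5]=4); scc=(scc[0]=?,scc[1]=?,scc[2]=?,scc[3]=?,scc[4]=?,scc[5]=0)
step 3: low=(low[0]=0,low[1]=2,low[2]=?,low[3]=1,low[4]=2,low[5]=4); scc=(scc[0]=?,scc[1]=1,scc[2]=?,scc[3]=?,scc[4]=1,scc[5]=0)
step 4: low=(low[0]=0,low[1]=2,low[2]=?,low[3]=1,low[4]=2,low[5]=4); scc=(scc[0]=?,scc[1]=1,scc[2]=?,scc[3]=2,scc[4]=1,scc[5]=0)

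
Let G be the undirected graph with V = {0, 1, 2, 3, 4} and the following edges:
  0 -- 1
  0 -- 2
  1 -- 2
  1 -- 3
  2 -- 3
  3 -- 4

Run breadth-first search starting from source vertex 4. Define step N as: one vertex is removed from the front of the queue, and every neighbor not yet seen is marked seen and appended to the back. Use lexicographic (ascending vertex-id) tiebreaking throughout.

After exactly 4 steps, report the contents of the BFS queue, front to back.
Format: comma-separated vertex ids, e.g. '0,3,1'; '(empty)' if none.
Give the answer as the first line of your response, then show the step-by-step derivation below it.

0

step 1: dequeue 4; queue=[3]; order=4
step 2: dequeue 3; queue=[1,2]; order=4,3
step 3: dequeue 1; queue=[2,0]; order=4,3,1
step 4: dequeue 2; queue=[0]; order=4,3,1,2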